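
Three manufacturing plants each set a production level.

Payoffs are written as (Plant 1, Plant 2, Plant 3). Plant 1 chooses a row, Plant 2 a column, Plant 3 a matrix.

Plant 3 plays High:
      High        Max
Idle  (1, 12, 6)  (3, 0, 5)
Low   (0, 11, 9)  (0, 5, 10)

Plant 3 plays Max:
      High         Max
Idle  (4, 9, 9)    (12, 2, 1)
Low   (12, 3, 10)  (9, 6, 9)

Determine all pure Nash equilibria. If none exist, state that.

No pure-strategy Nash equilibrium.

Plant 1 against (High, High): payoffs 1, 0 → best response Idle.
Plant 1 against (High, Max): payoffs 4, 12 → best response Low.
Plant 1 against (Max, High): payoffs 3, 0 → best response Idle.
Plant 1 against (Max, Max): payoffs 12, 9 → best response Idle.
Plant 2 against (Idle, High): payoffs 12, 0 → best response High.
Plant 2 against (Idle, Max): payoffs 9, 2 → best response High.
Plant 2 against (Low, High): payoffs 11, 5 → best response High.
Plant 2 against (Low, Max): payoffs 3, 6 → best response Max.
Plant 3 against (Idle, High): payoffs 6, 9 → best response Max.
Plant 3 against (Idle, Max): payoffs 5, 1 → best response High.
Plant 3 against (Low, High): payoffs 9, 10 → best response Max.
Plant 3 against (Low, Max): payoffs 10, 9 → best response High.
No profile is a mutual best response for all players.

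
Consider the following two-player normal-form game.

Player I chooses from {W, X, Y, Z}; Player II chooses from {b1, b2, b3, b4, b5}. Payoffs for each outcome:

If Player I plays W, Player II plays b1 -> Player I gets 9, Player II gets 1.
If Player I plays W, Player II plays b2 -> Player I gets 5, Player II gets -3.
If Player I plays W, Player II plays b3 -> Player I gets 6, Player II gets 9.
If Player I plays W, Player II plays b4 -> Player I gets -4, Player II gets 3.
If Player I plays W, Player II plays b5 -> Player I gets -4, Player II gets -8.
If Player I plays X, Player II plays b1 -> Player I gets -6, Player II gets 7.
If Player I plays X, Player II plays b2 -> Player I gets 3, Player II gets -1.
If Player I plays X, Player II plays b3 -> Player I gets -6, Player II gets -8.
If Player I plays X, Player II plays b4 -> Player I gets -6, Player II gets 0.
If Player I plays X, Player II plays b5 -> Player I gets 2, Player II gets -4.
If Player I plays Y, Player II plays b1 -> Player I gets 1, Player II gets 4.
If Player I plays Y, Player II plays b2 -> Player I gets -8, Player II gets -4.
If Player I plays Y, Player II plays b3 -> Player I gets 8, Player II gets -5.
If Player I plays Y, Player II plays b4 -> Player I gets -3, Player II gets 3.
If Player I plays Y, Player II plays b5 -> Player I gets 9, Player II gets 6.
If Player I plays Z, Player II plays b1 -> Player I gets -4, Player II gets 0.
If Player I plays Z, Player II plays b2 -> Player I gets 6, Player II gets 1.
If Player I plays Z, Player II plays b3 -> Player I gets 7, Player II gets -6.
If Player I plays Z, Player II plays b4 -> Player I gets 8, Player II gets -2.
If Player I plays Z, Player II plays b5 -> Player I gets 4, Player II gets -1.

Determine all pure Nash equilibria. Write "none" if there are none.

(W, b1): Player II can switch to b3 (1 → 9). Not NE.
(W, b2): Player I can switch to Z (5 → 6). Not NE.
(W, b3): Player I can switch to Y (6 → 8). Not NE.
(W, b4): Player I can switch to Y (-4 → -3). Not NE.
(W, b5): Player I can switch to X (-4 → 2). Not NE.
(X, b1): Player I can switch to W (-6 → 9). Not NE.
(X, b2): Player I can switch to W (3 → 5). Not NE.
(X, b3): Player I can switch to W (-6 → 6). Not NE.
(X, b4): Player I can switch to W (-6 → -4). Not NE.
(X, b5): Player I can switch to Y (2 → 9). Not NE.
(Y, b1): Player I can switch to W (1 → 9). Not NE.
(Y, b2): Player I can switch to W (-8 → 5). Not NE.
(Y, b5): Player I gets 9, best alternative 4; Player II gets 6, best alternative 4. No profitable deviation — NE.
(Z, b2): Player I gets 6, best alternative 5; Player II gets 1, best alternative 0. No profitable deviation — NE.
(The remaining 6 profiles each have a profitable deviation by the same check.)

The pure Nash equilibria are (Y, b5); (Z, b2).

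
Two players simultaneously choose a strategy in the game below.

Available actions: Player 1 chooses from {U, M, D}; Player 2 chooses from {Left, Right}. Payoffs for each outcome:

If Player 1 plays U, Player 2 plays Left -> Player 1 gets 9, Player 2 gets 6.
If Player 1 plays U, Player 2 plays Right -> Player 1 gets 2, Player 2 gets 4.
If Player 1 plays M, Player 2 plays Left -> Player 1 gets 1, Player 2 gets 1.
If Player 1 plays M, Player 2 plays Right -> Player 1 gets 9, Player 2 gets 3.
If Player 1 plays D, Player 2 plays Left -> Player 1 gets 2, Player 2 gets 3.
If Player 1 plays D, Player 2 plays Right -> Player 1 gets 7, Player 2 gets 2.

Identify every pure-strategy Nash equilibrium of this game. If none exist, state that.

(U, Left): Player 1 gets 9, best alternative 2; Player 2 gets 6, best alternative 4. No profitable deviation — NE.
(U, Right): Player 1 can switch to M (2 → 9). Not NE.
(M, Left): Player 1 can switch to U (1 → 9). Not NE.
(M, Right): Player 1 gets 9, best alternative 7; Player 2 gets 3, best alternative 1. No profitable deviation — NE.
(D, Left): Player 1 can switch to U (2 → 9). Not NE.
(D, Right): Player 1 can switch to M (7 → 9). Not NE.

(U, Left), (M, Right)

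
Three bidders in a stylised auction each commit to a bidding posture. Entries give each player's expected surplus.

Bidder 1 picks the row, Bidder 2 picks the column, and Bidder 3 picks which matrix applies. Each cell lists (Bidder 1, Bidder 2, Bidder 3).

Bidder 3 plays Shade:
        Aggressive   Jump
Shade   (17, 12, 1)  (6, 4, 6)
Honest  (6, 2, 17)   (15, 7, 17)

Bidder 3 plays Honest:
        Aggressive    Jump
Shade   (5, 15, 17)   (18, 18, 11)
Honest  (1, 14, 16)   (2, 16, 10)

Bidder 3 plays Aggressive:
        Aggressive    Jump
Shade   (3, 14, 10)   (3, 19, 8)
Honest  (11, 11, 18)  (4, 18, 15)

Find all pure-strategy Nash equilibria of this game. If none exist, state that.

For each player, find the best response to each opponent profile; mutual best responses are the pure NE.
Bidder 1 against (Aggressive, Shade): payoffs 17, 6 → best response Shade.
Bidder 1 against (Aggressive, Honest): payoffs 5, 1 → best response Shade.
Bidder 1 against (Aggressive, Aggressive): payoffs 3, 11 → best response Honest.
Bidder 1 against (Jump, Shade): payoffs 6, 15 → best response Honest.
Bidder 1 against (Jump, Honest): payoffs 18, 2 → best response Shade.
Bidder 1 against (Jump, Aggressive): payoffs 3, 4 → best response Honest.
Bidder 2 against (Shade, Shade): payoffs 12, 4 → best response Aggressive.
Bidder 2 against (Shade, Honest): payoffs 15, 18 → best response Jump.
Bidder 2 against (Shade, Aggressive): payoffs 14, 19 → best response Jump.
Bidder 2 against (Honest, Shade): payoffs 2, 7 → best response Jump.
Bidder 2 against (Honest, Honest): payoffs 14, 16 → best response Jump.
Bidder 2 against (Honest, Aggressive): payoffs 11, 18 → best response Jump.
Bidder 3 against (Shade, Aggressive): payoffs 1, 17, 10 → best response Honest.
Bidder 3 against (Shade, Jump): payoffs 6, 11, 8 → best response Honest.
Bidder 3 against (Honest, Aggressive): payoffs 17, 16, 18 → best response Aggressive.
Bidder 3 against (Honest, Jump): payoffs 17, 10, 15 → best response Shade.
Mutual best responses: (Shade, Jump, Honest); (Honest, Jump, Shade).

(Shade, Jump, Honest); (Honest, Jump, Shade)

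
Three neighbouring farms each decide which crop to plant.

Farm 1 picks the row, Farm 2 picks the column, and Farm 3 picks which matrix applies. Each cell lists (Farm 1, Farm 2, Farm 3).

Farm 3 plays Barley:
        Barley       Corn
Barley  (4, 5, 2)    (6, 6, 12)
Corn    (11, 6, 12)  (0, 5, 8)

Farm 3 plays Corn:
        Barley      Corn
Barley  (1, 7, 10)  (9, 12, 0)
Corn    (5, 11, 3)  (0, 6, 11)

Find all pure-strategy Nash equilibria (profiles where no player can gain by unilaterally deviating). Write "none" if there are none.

Check each profile: it is a Nash equilibrium iff no player can strictly gain by switching unilaterally.
(Barley, Barley, Barley): Farm 1 can switch to Corn (4 → 11). Not NE.
(Barley, Barley, Corn): Farm 1 can switch to Corn (1 → 5). Not NE.
(Barley, Corn, Barley): Farm 1 gets 6, best alternative 0; Farm 2 gets 6, best alternative 5; Farm 3 gets 12, best alternative 0. No profitable deviation — NE.
(Barley, Corn, Corn): Farm 3 can switch to Barley (0 → 12). Not NE.
(Corn, Barley, Barley): Farm 1 gets 11, best alternative 4; Farm 2 gets 6, best alternative 5; Farm 3 gets 12, best alternative 3. No profitable deviation — NE.
(Corn, Barley, Corn): Farm 3 can switch to Barley (3 → 12). Not NE.
(Corn, Corn, Barley): Farm 1 can switch to Barley (0 → 6). Not NE.
(Corn, Corn, Corn): Farm 1 can switch to Barley (0 → 9). Not NE.

Pure-strategy Nash equilibria: (Barley, Corn, Barley), (Corn, Barley, Barley)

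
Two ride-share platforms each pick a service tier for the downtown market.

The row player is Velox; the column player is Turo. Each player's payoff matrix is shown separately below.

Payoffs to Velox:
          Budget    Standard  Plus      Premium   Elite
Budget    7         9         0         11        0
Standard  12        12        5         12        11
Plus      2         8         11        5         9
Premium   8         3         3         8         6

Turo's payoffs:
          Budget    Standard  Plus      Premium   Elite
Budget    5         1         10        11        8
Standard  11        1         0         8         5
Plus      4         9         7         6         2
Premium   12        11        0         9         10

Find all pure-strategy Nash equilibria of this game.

The unique pure-strategy Nash equilibrium is (Standard, Budget).

(Budget, Budget): Velox can switch to Standard (7 → 12). Not NE.
(Budget, Standard): Velox can switch to Standard (9 → 12). Not NE.
(Budget, Plus): Velox can switch to Standard (0 → 5). Not NE.
(Budget, Premium): Velox can switch to Standard (11 → 12). Not NE.
(Budget, Elite): Velox can switch to Standard (0 → 11). Not NE.
(Standard, Budget): Velox gets 12, best alternative 8; Turo gets 11, best alternative 8. No profitable deviation — NE.
(Standard, Standard): Turo can switch to Budget (1 → 11). Not NE.
(Standard, Plus): Velox can switch to Plus (5 → 11). Not NE.
(Standard, Premium): Turo can switch to Budget (8 → 11). Not NE.
(Standard, Elite): Turo can switch to Budget (5 → 11). Not NE.
(Plus, Budget): Velox can switch to Budget (2 → 7). Not NE.
(Plus, Standard): Velox can switch to Budget (8 → 9). Not NE.
(Plus, Plus): Turo can switch to Standard (7 → 9). Not NE.
(The remaining 7 profiles each have a profitable deviation by the same check.)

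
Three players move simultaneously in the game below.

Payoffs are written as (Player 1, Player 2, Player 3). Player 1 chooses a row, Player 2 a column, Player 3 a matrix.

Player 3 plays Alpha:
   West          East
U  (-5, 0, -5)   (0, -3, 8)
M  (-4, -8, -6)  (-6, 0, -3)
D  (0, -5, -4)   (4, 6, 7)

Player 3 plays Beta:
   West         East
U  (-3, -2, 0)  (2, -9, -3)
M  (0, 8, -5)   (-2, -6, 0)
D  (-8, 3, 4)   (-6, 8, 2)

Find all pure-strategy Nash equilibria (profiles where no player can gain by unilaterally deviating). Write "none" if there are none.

(U, West, Alpha): Player 1 can switch to M (-5 → -4). Not NE.
(U, West, Beta): Player 1 can switch to M (-3 → 0). Not NE.
(U, East, Alpha): Player 1 can switch to D (0 → 4). Not NE.
(U, East, Beta): Player 2 can switch to West (-9 → -2). Not NE.
(M, West, Alpha): Player 1 can switch to D (-4 → 0). Not NE.
(M, West, Beta): Player 1 gets 0, best alternative -3; Player 2 gets 8, best alternative -6; Player 3 gets -5, best alternative -6. No profitable deviation — NE.
(M, East, Alpha): Player 1 can switch to U (-6 → 0). Not NE.
(D, East, Alpha): Player 1 gets 4, best alternative 0; Player 2 gets 6, best alternative -5; Player 3 gets 7, best alternative 2. No profitable deviation — NE.
(The remaining 4 profiles each have a profitable deviation by the same check.)

The pure Nash equilibria are (M, West, Beta); (D, East, Alpha).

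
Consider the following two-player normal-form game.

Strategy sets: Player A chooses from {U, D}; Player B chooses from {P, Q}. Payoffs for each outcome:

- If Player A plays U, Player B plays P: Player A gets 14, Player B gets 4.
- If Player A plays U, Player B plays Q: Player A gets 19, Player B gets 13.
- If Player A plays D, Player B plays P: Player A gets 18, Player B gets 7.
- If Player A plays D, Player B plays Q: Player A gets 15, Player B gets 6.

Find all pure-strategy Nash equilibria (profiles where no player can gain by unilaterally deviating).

(U, Q); (D, P)

(U, P): Player A can switch to D (14 → 18). Not NE.
(U, Q): Player A gets 19, best alternative 15; Player B gets 13, best alternative 4. No profitable deviation — NE.
(D, P): Player A gets 18, best alternative 14; Player B gets 7, best alternative 6. No profitable deviation — NE.
(D, Q): Player A can switch to U (15 → 19). Not NE.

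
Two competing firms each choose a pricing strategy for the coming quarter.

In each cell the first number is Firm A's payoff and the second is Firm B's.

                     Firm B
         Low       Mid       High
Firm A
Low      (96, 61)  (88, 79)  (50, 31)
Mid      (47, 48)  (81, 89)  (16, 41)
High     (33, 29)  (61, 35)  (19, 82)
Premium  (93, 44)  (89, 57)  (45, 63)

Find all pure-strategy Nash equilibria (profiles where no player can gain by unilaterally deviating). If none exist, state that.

There is no pure-strategy Nash equilibrium.

Firm A against Low: payoffs 96, 47, 33, 93 → best response Low.
Firm A against Mid: payoffs 88, 81, 61, 89 → best response Premium.
Firm A against High: payoffs 50, 16, 19, 45 → best response Low.
Firm B against Low: payoffs 61, 79, 31 → best response Mid.
Firm B against Mid: payoffs 48, 89, 41 → best response Mid.
Firm B against High: payoffs 29, 35, 82 → best response High.
Firm B against Premium: payoffs 44, 57, 63 → best response High.
No profile is a mutual best response for all players.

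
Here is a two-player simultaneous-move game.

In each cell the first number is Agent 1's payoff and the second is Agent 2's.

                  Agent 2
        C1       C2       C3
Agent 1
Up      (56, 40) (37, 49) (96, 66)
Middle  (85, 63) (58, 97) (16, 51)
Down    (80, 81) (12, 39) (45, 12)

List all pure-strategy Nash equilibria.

Check each profile: it is a Nash equilibrium iff no player can strictly gain by switching unilaterally.
(Up, C1): Agent 1 can switch to Middle (56 → 85). Not NE.
(Up, C2): Agent 1 can switch to Middle (37 → 58). Not NE.
(Up, C3): Agent 1 gets 96, best alternative 45; Agent 2 gets 66, best alternative 49. No profitable deviation — NE.
(Middle, C1): Agent 2 can switch to C2 (63 → 97). Not NE.
(Middle, C2): Agent 1 gets 58, best alternative 37; Agent 2 gets 97, best alternative 63. No profitable deviation — NE.
(Middle, C3): Agent 1 can switch to Up (16 → 96). Not NE.
(Down, C1): Agent 1 can switch to Middle (80 → 85). Not NE.
(Down, C2): Agent 1 can switch to Up (12 → 37). Not NE.
(The remaining 1 profile has a profitable deviation by the same check.)

(Up, C3), (Middle, C2)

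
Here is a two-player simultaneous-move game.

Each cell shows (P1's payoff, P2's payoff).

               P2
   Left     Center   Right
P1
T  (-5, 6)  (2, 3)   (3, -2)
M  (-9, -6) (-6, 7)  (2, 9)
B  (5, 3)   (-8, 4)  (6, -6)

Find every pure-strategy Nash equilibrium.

(T, Left): P1 can switch to B (-5 → 5). Not NE.
(T, Center): P2 can switch to Left (3 → 6). Not NE.
(T, Right): P1 can switch to B (3 → 6). Not NE.
(M, Left): P1 can switch to T (-9 → -5). Not NE.
(M, Center): P1 can switch to T (-6 → 2). Not NE.
(M, Right): P1 can switch to T (2 → 3). Not NE.
(B, Left): P2 can switch to Center (3 → 4). Not NE.
(B, Center): P1 can switch to T (-8 → 2). Not NE.
(B, Right): P2 can switch to Left (-6 → 3). Not NE.

No pure-strategy Nash equilibrium.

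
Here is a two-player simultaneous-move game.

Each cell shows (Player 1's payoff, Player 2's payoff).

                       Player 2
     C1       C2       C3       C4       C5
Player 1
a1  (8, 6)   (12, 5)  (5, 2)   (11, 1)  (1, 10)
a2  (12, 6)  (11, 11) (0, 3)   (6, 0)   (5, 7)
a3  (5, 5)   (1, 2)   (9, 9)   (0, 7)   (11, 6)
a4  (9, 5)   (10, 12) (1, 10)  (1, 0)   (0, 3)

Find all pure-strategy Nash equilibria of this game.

(a1, C1): Player 1 can switch to a2 (8 → 12). Not NE.
(a1, C2): Player 2 can switch to C1 (5 → 6). Not NE.
(a1, C3): Player 1 can switch to a3 (5 → 9). Not NE.
(a1, C4): Player 2 can switch to C1 (1 → 6). Not NE.
(a1, C5): Player 1 can switch to a2 (1 → 5). Not NE.
(a2, C1): Player 2 can switch to C2 (6 → 11). Not NE.
(a2, C2): Player 1 can switch to a1 (11 → 12). Not NE.
(a2, C3): Player 1 can switch to a1 (0 → 5). Not NE.
(a3, C3): Player 1 gets 9, best alternative 5; Player 2 gets 9, best alternative 7. No profitable deviation — NE.
(The remaining 11 profiles each have a profitable deviation by the same check.)

The unique pure-strategy Nash equilibrium is (a3, C3).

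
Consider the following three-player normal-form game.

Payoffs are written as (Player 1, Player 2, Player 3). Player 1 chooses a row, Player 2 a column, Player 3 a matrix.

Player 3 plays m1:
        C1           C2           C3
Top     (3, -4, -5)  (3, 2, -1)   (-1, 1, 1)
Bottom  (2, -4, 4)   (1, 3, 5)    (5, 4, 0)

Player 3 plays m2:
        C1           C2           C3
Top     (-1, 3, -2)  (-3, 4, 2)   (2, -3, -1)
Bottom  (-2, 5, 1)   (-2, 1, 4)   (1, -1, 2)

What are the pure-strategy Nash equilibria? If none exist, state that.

No pure-strategy Nash equilibrium.

Check each profile: it is a Nash equilibrium iff no player can strictly gain by switching unilaterally.
(Top, C1, m1): Player 2 can switch to C2 (-4 → 2). Not NE.
(Top, C1, m2): Player 2 can switch to C2 (3 → 4). Not NE.
(Top, C2, m1): Player 3 can switch to m2 (-1 → 2). Not NE.
(Top, C2, m2): Player 1 can switch to Bottom (-3 → -2). Not NE.
(Top, C3, m1): Player 1 can switch to Bottom (-1 → 5). Not NE.
(Top, C3, m2): Player 2 can switch to C1 (-3 → 3). Not NE.
(Bottom, C1, m1): Player 1 can switch to Top (2 → 3). Not NE.
(Bottom, C1, m2): Player 1 can switch to Top (-2 → -1). Not NE.
(Bottom, C2, m1): Player 1 can switch to Top (1 → 3). Not NE.
(Bottom, C2, m2): Player 2 can switch to C1 (1 → 5). Not NE.
(The remaining 2 profiles each have a profitable deviation by the same check.)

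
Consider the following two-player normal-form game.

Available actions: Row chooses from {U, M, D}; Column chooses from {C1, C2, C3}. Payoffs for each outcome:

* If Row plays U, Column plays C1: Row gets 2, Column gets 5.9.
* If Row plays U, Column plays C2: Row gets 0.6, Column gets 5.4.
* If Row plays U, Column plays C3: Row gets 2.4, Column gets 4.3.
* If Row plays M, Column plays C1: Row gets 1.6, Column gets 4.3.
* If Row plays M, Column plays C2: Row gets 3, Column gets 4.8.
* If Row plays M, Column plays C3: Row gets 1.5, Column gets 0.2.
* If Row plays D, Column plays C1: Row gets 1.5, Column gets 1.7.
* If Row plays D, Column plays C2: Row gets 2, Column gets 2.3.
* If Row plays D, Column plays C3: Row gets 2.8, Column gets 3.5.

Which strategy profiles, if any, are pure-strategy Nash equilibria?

(U, C1): Row gets 2, best alternative 1.6; Column gets 5.9, best alternative 5.4. No profitable deviation — NE.
(U, C2): Row can switch to M (0.6 → 3). Not NE.
(U, C3): Row can switch to D (2.4 → 2.8). Not NE.
(M, C1): Row can switch to U (1.6 → 2). Not NE.
(M, C2): Row gets 3, best alternative 2; Column gets 4.8, best alternative 4.3. No profitable deviation — NE.
(M, C3): Row can switch to U (1.5 → 2.4). Not NE.
(D, C1): Row can switch to U (1.5 → 2). Not NE.
(D, C2): Row can switch to M (2 → 3). Not NE.
(D, C3): Row gets 2.8, best alternative 2.4; Column gets 3.5, best alternative 2.3. No profitable deviation — NE.

The pure Nash equilibria are (U, C1); (M, C2); (D, C3).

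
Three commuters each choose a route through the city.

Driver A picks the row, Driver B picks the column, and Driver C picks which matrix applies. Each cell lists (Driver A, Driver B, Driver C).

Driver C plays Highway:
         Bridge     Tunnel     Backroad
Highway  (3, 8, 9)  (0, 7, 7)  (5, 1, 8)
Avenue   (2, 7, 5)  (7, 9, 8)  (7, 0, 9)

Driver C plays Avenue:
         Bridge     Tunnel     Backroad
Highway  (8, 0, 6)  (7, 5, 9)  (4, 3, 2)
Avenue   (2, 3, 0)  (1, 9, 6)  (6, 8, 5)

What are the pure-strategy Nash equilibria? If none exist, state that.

Driver A against (Bridge, Highway): payoffs 3, 2 → best response Highway.
Driver A against (Bridge, Avenue): payoffs 8, 2 → best response Highway.
Driver A against (Tunnel, Highway): payoffs 0, 7 → best response Avenue.
Driver A against (Tunnel, Avenue): payoffs 7, 1 → best response Highway.
Driver A against (Backroad, Highway): payoffs 5, 7 → best response Avenue.
Driver A against (Backroad, Avenue): payoffs 4, 6 → best response Avenue.
Driver B against (Highway, Highway): payoffs 8, 7, 1 → best response Bridge.
Driver B against (Highway, Avenue): payoffs 0, 5, 3 → best response Tunnel.
Driver B against (Avenue, Highway): payoffs 7, 9, 0 → best response Tunnel.
Driver B against (Avenue, Avenue): payoffs 3, 9, 8 → best response Tunnel.
Driver C against (Highway, Bridge): payoffs 9, 6 → best response Highway.
Driver C against (Highway, Tunnel): payoffs 7, 9 → best response Avenue.
Driver C against (Highway, Backroad): payoffs 8, 2 → best response Highway.
Driver C against (Avenue, Bridge): payoffs 5, 0 → best response Highway.
Driver C against (Avenue, Tunnel): payoffs 8, 6 → best response Highway.
Driver C against (Avenue, Backroad): payoffs 9, 5 → best response Highway.
Mutual best responses: (Highway, Bridge, Highway); (Highway, Tunnel, Avenue); (Avenue, Tunnel, Highway).

(Highway, Bridge, Highway); (Highway, Tunnel, Avenue); (Avenue, Tunnel, Highway)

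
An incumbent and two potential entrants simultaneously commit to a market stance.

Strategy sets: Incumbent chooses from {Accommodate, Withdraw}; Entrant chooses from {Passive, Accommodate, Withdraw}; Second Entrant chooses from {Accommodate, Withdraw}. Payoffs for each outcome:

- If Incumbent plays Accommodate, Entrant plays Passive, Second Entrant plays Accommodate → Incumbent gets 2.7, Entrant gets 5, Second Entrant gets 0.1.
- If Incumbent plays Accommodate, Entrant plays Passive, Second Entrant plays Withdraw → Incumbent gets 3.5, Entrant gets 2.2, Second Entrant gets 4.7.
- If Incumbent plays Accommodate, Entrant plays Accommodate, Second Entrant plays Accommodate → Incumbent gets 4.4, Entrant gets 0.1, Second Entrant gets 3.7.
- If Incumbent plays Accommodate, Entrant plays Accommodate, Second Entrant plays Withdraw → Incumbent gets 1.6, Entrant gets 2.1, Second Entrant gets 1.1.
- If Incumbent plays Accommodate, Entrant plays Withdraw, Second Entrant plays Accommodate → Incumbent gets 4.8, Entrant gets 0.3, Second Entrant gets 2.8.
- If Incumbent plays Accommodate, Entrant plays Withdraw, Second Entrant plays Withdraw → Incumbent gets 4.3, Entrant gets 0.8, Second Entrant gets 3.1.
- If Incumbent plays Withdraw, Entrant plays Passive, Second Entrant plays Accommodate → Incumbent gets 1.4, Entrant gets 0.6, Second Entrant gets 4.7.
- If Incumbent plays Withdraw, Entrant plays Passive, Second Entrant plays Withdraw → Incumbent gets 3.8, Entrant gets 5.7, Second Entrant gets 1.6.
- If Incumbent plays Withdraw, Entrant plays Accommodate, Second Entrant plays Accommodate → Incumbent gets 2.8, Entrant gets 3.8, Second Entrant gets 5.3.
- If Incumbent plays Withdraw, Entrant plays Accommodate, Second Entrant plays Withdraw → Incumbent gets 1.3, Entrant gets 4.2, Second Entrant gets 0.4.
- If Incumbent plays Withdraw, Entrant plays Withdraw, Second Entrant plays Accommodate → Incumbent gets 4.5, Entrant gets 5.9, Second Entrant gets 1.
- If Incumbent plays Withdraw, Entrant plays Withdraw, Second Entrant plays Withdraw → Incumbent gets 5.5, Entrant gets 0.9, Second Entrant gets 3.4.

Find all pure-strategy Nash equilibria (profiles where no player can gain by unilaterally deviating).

none

Incumbent against (Passive, Accommodate): payoffs 2.7, 1.4 → best response Accommodate.
Incumbent against (Passive, Withdraw): payoffs 3.5, 3.8 → best response Withdraw.
Incumbent against (Accommodate, Accommodate): payoffs 4.4, 2.8 → best response Accommodate.
Incumbent against (Accommodate, Withdraw): payoffs 1.6, 1.3 → best response Accommodate.
Incumbent against (Withdraw, Accommodate): payoffs 4.8, 4.5 → best response Accommodate.
Incumbent against (Withdraw, Withdraw): payoffs 4.3, 5.5 → best response Withdraw.
Entrant against (Accommodate, Accommodate): payoffs 5, 0.1, 0.3 → best response Passive.
Entrant against (Accommodate, Withdraw): payoffs 2.2, 2.1, 0.8 → best response Passive.
Entrant against (Withdraw, Accommodate): payoffs 0.6, 3.8, 5.9 → best response Withdraw.
Entrant against (Withdraw, Withdraw): payoffs 5.7, 4.2, 0.9 → best response Passive.
Second Entrant against (Accommodate, Passive): payoffs 0.1, 4.7 → best response Withdraw.
Second Entrant against (Accommodate, Accommodate): payoffs 3.7, 1.1 → best response Accommodate.
Second Entrant against (Accommodate, Withdraw): payoffs 2.8, 3.1 → best response Withdraw.
Second Entrant against (Withdraw, Passive): payoffs 4.7, 1.6 → best response Accommodate.
Second Entrant against (Withdraw, Accommodate): payoffs 5.3, 0.4 → best response Accommodate.
Second Entrant against (Withdraw, Withdraw): payoffs 1, 3.4 → best response Withdraw.
No profile is a mutual best response for all players.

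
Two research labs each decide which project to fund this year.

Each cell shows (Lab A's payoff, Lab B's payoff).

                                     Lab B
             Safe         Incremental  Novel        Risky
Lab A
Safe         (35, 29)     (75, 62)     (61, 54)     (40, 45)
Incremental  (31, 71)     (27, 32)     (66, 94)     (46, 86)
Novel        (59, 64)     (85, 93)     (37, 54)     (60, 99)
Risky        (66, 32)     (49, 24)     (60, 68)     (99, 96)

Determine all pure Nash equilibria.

(Incremental, Novel) and (Risky, Risky)

Lab A against Safe: payoffs 35, 31, 59, 66 → best response Risky.
Lab A against Incremental: payoffs 75, 27, 85, 49 → best response Novel.
Lab A against Novel: payoffs 61, 66, 37, 60 → best response Incremental.
Lab A against Risky: payoffs 40, 46, 60, 99 → best response Risky.
Lab B against Safe: payoffs 29, 62, 54, 45 → best response Incremental.
Lab B against Incremental: payoffs 71, 32, 94, 86 → best response Novel.
Lab B against Novel: payoffs 64, 93, 54, 99 → best response Risky.
Lab B against Risky: payoffs 32, 24, 68, 96 → best response Risky.
Mutual best responses: (Incremental, Novel); (Risky, Risky).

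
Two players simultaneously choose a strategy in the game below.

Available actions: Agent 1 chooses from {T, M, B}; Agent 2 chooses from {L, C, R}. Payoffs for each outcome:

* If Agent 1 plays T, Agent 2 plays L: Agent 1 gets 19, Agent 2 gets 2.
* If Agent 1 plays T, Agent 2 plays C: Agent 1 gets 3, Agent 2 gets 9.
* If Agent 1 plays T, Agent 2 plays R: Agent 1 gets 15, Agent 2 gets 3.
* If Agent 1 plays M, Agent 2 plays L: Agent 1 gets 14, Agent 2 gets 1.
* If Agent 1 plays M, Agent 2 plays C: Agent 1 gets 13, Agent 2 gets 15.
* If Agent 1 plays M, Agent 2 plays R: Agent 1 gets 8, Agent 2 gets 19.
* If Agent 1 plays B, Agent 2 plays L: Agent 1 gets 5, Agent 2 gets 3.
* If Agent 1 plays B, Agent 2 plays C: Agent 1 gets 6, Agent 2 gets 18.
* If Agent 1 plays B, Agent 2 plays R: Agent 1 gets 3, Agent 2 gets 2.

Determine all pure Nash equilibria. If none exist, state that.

This game has no pure Nash equilibrium.

For each player, find the best response to each opponent profile; mutual best responses are the pure NE.
Agent 1 against L: payoffs 19, 14, 5 → best response T.
Agent 1 against C: payoffs 3, 13, 6 → best response M.
Agent 1 against R: payoffs 15, 8, 3 → best response T.
Agent 2 against T: payoffs 2, 9, 3 → best response C.
Agent 2 against M: payoffs 1, 15, 19 → best response R.
Agent 2 against B: payoffs 3, 18, 2 → best response C.
No profile is a mutual best response for all players.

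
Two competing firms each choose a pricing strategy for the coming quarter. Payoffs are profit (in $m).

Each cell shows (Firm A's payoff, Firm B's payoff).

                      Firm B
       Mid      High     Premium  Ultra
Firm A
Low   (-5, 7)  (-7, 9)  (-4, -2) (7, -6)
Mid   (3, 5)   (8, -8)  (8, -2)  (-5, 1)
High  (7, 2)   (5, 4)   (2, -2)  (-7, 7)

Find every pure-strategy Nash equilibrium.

Firm A against Mid: payoffs -5, 3, 7 → best response High.
Firm A against High: payoffs -7, 8, 5 → best response Mid.
Firm A against Premium: payoffs -4, 8, 2 → best response Mid.
Firm A against Ultra: payoffs 7, -5, -7 → best response Low.
Firm B against Low: payoffs 7, 9, -2, -6 → best response High.
Firm B against Mid: payoffs 5, -8, -2, 1 → best response Mid.
Firm B against High: payoffs 2, 4, -2, 7 → best response Ultra.
No profile is a mutual best response for all players.

No pure-strategy Nash equilibrium.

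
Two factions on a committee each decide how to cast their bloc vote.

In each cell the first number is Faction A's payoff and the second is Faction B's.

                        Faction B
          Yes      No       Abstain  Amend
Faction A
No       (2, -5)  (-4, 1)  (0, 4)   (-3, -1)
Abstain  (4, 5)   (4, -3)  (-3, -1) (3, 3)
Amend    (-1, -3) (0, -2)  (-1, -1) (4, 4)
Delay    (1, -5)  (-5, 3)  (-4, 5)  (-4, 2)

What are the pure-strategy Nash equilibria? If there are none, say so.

Faction A against Yes: payoffs 2, 4, -1, 1 → best response Abstain.
Faction A against No: payoffs -4, 4, 0, -5 → best response Abstain.
Faction A against Abstain: payoffs 0, -3, -1, -4 → best response No.
Faction A against Amend: payoffs -3, 3, 4, -4 → best response Amend.
Faction B against No: payoffs -5, 1, 4, -1 → best response Abstain.
Faction B against Abstain: payoffs 5, -3, -1, 3 → best response Yes.
Faction B against Amend: payoffs -3, -2, -1, 4 → best response Amend.
Faction B against Delay: payoffs -5, 3, 5, 2 → best response Abstain.
Mutual best responses: (No, Abstain); (Abstain, Yes); (Amend, Amend).

(No, Abstain) and (Abstain, Yes) and (Amend, Amend)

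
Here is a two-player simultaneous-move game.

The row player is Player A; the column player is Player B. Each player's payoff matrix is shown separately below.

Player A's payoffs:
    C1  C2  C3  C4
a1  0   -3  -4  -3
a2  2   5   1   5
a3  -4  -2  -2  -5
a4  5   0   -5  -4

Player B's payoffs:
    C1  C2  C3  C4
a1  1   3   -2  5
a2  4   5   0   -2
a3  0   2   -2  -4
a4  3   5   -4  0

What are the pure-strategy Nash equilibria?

(a2, C2)

Mark each player's best response to every combination of opponents' strategies; a profile where every player is best-responding is a pure Nash equilibrium.
Player A against C1: payoffs 0, 2, -4, 5 → best response a4.
Player A against C2: payoffs -3, 5, -2, 0 → best response a2.
Player A against C3: payoffs -4, 1, -2, -5 → best response a2.
Player A against C4: payoffs -3, 5, -5, -4 → best response a2.
Player B against a1: payoffs 1, 3, -2, 5 → best response C4.
Player B against a2: payoffs 4, 5, 0, -2 → best response C2.
Player B against a3: payoffs 0, 2, -2, -4 → best response C2.
Player B against a4: payoffs 3, 5, -4, 0 → best response C2.
Mutual best responses: (a2, C2).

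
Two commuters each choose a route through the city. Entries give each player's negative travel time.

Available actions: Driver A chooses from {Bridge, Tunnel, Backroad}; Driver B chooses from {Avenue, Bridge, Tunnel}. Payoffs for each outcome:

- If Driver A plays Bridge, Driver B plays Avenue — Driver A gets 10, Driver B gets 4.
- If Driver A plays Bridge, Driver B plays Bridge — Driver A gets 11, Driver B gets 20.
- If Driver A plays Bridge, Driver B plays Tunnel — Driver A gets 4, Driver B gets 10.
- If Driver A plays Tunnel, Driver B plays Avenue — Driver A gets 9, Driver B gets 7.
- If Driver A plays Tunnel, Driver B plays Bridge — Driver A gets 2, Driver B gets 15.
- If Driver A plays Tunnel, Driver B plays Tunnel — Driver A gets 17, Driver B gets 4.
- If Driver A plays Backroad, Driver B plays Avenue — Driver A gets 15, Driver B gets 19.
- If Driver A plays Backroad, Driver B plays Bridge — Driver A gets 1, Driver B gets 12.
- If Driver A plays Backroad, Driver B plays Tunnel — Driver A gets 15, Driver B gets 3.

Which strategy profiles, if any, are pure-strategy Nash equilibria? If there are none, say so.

The pure Nash equilibria are (Bridge, Bridge) and (Backroad, Avenue).

(Bridge, Avenue): Driver A can switch to Backroad (10 → 15). Not NE.
(Bridge, Bridge): Driver A gets 11, best alternative 2; Driver B gets 20, best alternative 10. No profitable deviation — NE.
(Bridge, Tunnel): Driver A can switch to Tunnel (4 → 17). Not NE.
(Tunnel, Avenue): Driver A can switch to Bridge (9 → 10). Not NE.
(Tunnel, Bridge): Driver A can switch to Bridge (2 → 11). Not NE.
(Tunnel, Tunnel): Driver B can switch to Avenue (4 → 7). Not NE.
(Backroad, Avenue): Driver A gets 15, best alternative 10; Driver B gets 19, best alternative 12. No profitable deviation — NE.
(Backroad, Bridge): Driver A can switch to Bridge (1 → 11). Not NE.
(Backroad, Tunnel): Driver A can switch to Tunnel (15 → 17). Not NE.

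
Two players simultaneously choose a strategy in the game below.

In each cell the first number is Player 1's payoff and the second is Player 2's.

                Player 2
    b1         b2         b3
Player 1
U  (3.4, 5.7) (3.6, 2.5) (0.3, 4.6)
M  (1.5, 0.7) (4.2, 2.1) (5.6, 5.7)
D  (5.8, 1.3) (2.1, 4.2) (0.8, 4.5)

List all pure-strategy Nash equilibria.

Mark each player's best response to every combination of opponents' strategies; a profile where every player is best-responding is a pure Nash equilibrium.
Player 1 against b1: payoffs 3.4, 1.5, 5.8 → best response D.
Player 1 against b2: payoffs 3.6, 4.2, 2.1 → best response M.
Player 1 against b3: payoffs 0.3, 5.6, 0.8 → best response M.
Player 2 against U: payoffs 5.7, 2.5, 4.6 → best response b1.
Player 2 against M: payoffs 0.7, 2.1, 5.7 → best response b3.
Player 2 against D: payoffs 1.3, 4.2, 4.5 → best response b3.
Mutual best responses: (M, b3).

Pure NE: (M, b3)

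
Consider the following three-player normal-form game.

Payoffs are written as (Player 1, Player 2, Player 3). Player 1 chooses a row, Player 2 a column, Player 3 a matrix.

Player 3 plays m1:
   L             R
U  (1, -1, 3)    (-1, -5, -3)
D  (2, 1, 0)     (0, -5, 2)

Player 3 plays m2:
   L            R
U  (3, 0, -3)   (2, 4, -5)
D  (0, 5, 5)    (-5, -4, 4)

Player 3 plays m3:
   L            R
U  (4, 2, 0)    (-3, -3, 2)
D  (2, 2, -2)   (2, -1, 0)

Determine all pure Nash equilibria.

Mark each player's best response to every combination of opponents' strategies; a profile where every player is best-responding is a pure Nash equilibrium.
Player 1 against (L, m1): payoffs 1, 2 → best response D.
Player 1 against (L, m2): payoffs 3, 0 → best response U.
Player 1 against (L, m3): payoffs 4, 2 → best response U.
Player 1 against (R, m1): payoffs -1, 0 → best response D.
Player 1 against (R, m2): payoffs 2, -5 → best response U.
Player 1 against (R, m3): payoffs -3, 2 → best response D.
Player 2 against (U, m1): payoffs -1, -5 → best response L.
Player 2 against (U, m2): payoffs 0, 4 → best response R.
Player 2 against (U, m3): payoffs 2, -3 → best response L.
Player 2 against (D, m1): payoffs 1, -5 → best response L.
Player 2 against (D, m2): payoffs 5, -4 → best response L.
Player 2 against (D, m3): payoffs 2, -1 → best response L.
Player 3 against (U, L): payoffs 3, -3, 0 → best response m1.
Player 3 against (U, R): payoffs -3, -5, 2 → best response m3.
Player 3 against (D, L): payoffs 0, 5, -2 → best response m2.
Player 3 against (D, R): payoffs 2, 4, 0 → best response m2.
No profile is a mutual best response for all players.

No pure-strategy Nash equilibrium.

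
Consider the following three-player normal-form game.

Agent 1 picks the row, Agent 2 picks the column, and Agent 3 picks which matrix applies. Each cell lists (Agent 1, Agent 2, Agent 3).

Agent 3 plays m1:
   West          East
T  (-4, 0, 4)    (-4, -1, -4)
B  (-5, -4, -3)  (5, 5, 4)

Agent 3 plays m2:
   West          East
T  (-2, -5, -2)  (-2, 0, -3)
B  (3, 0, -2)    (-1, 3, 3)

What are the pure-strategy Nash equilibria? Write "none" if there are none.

Pure-strategy Nash equilibria: (T, West, m1), (B, East, m1)

For each player, find the best response to each opponent profile; mutual best responses are the pure NE.
Agent 1 against (West, m1): payoffs -4, -5 → best response T.
Agent 1 against (West, m2): payoffs -2, 3 → best response B.
Agent 1 against (East, m1): payoffs -4, 5 → best response B.
Agent 1 against (East, m2): payoffs -2, -1 → best response B.
Agent 2 against (T, m1): payoffs 0, -1 → best response West.
Agent 2 against (T, m2): payoffs -5, 0 → best response East.
Agent 2 against (B, m1): payoffs -4, 5 → best response East.
Agent 2 against (B, m2): payoffs 0, 3 → best response East.
Agent 3 against (T, West): payoffs 4, -2 → best response m1.
Agent 3 against (T, East): payoffs -4, -3 → best response m2.
Agent 3 against (B, West): payoffs -3, -2 → best response m2.
Agent 3 against (B, East): payoffs 4, 3 → best response m1.
Mutual best responses: (T, West, m1); (B, East, m1).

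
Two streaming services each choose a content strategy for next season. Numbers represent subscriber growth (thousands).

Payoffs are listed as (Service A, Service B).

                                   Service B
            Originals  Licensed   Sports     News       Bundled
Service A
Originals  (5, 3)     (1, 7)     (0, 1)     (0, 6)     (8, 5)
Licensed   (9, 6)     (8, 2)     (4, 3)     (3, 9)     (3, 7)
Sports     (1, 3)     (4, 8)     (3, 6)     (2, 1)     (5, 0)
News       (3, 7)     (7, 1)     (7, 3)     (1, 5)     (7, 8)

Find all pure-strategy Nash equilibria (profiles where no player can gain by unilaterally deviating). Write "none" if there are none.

(Originals, Originals): Service A can switch to Licensed (5 → 9). Not NE.
(Originals, Licensed): Service A can switch to Licensed (1 → 8). Not NE.
(Originals, Sports): Service A can switch to Licensed (0 → 4). Not NE.
(Originals, News): Service A can switch to Licensed (0 → 3). Not NE.
(Originals, Bundled): Service B can switch to Licensed (5 → 7). Not NE.
(Licensed, Originals): Service B can switch to News (6 → 9). Not NE.
(Licensed, News): Service A gets 3, best alternative 2; Service B gets 9, best alternative 7. No profitable deviation — NE.
(The remaining 13 profiles each have a profitable deviation by the same check.)

The unique pure-strategy Nash equilibrium is (Licensed, News).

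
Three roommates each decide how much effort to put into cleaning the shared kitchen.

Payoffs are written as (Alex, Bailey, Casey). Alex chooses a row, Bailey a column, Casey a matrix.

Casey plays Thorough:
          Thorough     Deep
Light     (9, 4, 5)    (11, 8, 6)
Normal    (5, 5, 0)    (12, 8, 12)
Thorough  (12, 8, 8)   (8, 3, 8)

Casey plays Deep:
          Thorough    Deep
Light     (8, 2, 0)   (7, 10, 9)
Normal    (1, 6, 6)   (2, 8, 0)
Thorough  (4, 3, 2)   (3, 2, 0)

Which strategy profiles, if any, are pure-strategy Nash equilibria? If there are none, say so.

Check each profile: it is a Nash equilibrium iff no player can strictly gain by switching unilaterally.
(Light, Thorough, Thorough): Alex can switch to Thorough (9 → 12). Not NE.
(Light, Thorough, Deep): Bailey can switch to Deep (2 → 10). Not NE.
(Light, Deep, Thorough): Alex can switch to Normal (11 → 12). Not NE.
(Light, Deep, Deep): Alex gets 7, best alternative 3; Bailey gets 10, best alternative 2; Casey gets 9, best alternative 6. No profitable deviation — NE.
(Normal, Thorough, Thorough): Alex can switch to Light (5 → 9). Not NE.
(Normal, Thorough, Deep): Alex can switch to Light (1 → 8). Not NE.
(Normal, Deep, Thorough): Alex gets 12, best alternative 11; Bailey gets 8, best alternative 5; Casey gets 12, best alternative 0. No profitable deviation — NE.
(Normal, Deep, Deep): Alex can switch to Light (2 → 7). Not NE.
(Thorough, Thorough, Thorough): Alex gets 12, best alternative 9; Bailey gets 8, best alternative 3; Casey gets 8, best alternative 2. No profitable deviation — NE.
(Thorough, Thorough, Deep): Alex can switch to Light (4 → 8). Not NE.
(Thorough, Deep, Thorough): Alex can switch to Light (8 → 11). Not NE.
(Thorough, Deep, Deep): Alex can switch to Light (3 → 7). Not NE.

Pure-strategy Nash equilibria: (Light, Deep, Deep) and (Normal, Deep, Thorough) and (Thorough, Thorough, Thorough)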